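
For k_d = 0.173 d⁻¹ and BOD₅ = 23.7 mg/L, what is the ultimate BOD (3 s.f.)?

BOD₅ = L₀(1 − e^(−5k_d)) ⇒ L₀ = BOD₅ / (1 − e^(−5×0.173))
= 23.7 / (1 − 0.4211) = 23.7 / 0.5789 = 40.94 mg/L.

L₀ ≈ 40.9 mg/L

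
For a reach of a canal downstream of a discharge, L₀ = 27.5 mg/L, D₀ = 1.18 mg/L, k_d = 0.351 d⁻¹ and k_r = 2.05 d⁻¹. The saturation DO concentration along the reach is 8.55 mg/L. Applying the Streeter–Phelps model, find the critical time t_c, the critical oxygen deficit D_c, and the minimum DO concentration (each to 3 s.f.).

With k_r/k_d = 5.840 and 1 − D₀(k_r−k_d)/(k_d L₀) = 0.7923,
t_c = ln(5.840 × 0.7923) / (2.05 − 0.351) = ln(4.627) / 1.699 = 1.532/1.699 = 0.9017 d.
L(t_c) = L₀ e^(−k_d t_c) = 27.5 × 0.7287 = 20.04 mg/L, and at the critical point k_r D_c = k_d L, so D_c = (0.351/2.05) × 20.04 = 3.431 mg/L.
Minimum DO = C_s − D_c = 8.55 − 3.431 = 5.119 mg/L.

t_c ≈ 0.902 d; D_c ≈ 3.43 mg/L; min DO ≈ 5.12 mg/L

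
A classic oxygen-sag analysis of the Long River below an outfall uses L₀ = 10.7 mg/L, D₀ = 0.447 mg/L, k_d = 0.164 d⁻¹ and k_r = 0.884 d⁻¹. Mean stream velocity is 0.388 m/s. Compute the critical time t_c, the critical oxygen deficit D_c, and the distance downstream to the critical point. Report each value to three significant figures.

At the critical point dD/dt = 0, so k_d L₀ e^(−k_d t) = k_r D. Substituting D(t) from the Streeter–Phelps equation and solving for t gives
t_c = ln[(k_r/k_d)(1 − D₀(k_r−k_d)/(k_d L₀))] / (k_r−k_d).
Here k_r−k_d = 0.7200 d⁻¹ and 1 − D₀(k_r−k_d)/(k_d L₀) = 1 − 0.447×0.7200/(0.164×10.7) = 0.8166, so
t_c = ln(5.390 × 0.8166) / 0.7200 = 1.482 / 0.7200 = 2.058 d.
D_c = (k_d/k_r) L₀ e^(−k_d t_c) = (0.164/0.884) × 10.7 × e^(−0.164×2.058) = 0.1855 × 10.7 × 0.7135 = 1.416 mg/L.
x_c = v t_c = 0.388 m/s × 2.058 d × 86400 s/d = 69000 m ≈ 69.0 km.

t_c ≈ 2.06 d; D_c ≈ 1.42 mg/L; x_c ≈ 69.0 km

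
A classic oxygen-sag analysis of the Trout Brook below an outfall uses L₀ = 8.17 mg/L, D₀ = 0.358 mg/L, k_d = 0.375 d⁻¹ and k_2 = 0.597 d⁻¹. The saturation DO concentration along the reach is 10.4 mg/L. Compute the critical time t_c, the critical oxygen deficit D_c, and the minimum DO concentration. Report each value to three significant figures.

t_c = [1/(k_2−k_d)] ln[(k_2/k_d)(1 − D₀(k_2−k_d)/(k_d L₀))]
= [1/(0.597−0.375)] ln[(0.597/0.375)(1 − 0.358×0.2220/(0.375×8.17))]
= (1/0.2220) ln[1.592 × 0.9741] = 4.505 × ln(1.551) = 4.505 × 0.4387 = 1.976 d.
L(t_c) = L₀ e^(−k_d t_c) = 8.17 × 0.4766 = 3.894 mg/L, and at the critical point k_2 D_c = k_d L, so D_c = (0.375/0.597) × 3.894 = 2.446 mg/L.
Minimum DO = C_s − D_c = 10.4 − 2.446 = 7.954 mg/L.

t_c ≈ 1.98 d; D_c ≈ 2.45 mg/L; min DO ≈ 7.95 mg/L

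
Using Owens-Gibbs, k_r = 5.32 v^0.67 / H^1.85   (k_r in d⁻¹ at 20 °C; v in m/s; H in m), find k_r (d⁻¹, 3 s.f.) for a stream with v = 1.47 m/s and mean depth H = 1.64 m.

k_r ≈ 2.76 d⁻¹

k_r = 5.32 × 1.47^0.67 / 1.64^1.85 = 5.32 × 1.295 / 2.497 = 2.758 d⁻¹.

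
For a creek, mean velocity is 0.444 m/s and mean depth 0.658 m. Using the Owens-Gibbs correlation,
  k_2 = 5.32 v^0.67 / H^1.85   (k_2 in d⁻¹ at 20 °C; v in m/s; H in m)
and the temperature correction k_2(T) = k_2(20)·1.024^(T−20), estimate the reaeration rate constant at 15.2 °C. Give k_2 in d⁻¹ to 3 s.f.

k_2(20) = 5.32 × 0.444^0.67 / 0.658^1.85 = 5.32 × 0.5804 / 0.4610 = 6.698 d⁻¹.
k_2(15.2) = 6.698 × 1.024^(15.2−20) = 6.698 × 0.8924 = 5.977 d⁻¹.

k_2 ≈ 5.98 d⁻¹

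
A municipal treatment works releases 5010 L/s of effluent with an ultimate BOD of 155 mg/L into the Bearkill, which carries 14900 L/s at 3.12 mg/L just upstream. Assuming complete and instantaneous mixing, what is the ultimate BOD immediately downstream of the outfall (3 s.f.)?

Flow-weighted mixing: C = (Q_r C_r + Q_w C_w)/(Q_r + Q_w)
= (14900×3.12 + 5010×155)/(14900 + 5010) = 823000/19910 = 41.34 mg/L.

41.3 mg/L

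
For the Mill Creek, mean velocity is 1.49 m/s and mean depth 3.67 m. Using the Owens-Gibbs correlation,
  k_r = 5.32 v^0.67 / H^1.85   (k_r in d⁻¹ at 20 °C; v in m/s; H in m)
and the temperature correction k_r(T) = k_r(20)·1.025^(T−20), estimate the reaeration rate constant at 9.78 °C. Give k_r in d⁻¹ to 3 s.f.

k_r(20) = 5.32 × 1.49^0.67 / 3.67^1.85 = 5.32 × 1.306 / 11.08 = 0.6271 d⁻¹.
k_r(9.78) = 0.6271 × 1.025^(9.78−20) = 0.6271 × 0.7770 = 0.4872 d⁻¹.

k_r ≈ 0.487 d⁻¹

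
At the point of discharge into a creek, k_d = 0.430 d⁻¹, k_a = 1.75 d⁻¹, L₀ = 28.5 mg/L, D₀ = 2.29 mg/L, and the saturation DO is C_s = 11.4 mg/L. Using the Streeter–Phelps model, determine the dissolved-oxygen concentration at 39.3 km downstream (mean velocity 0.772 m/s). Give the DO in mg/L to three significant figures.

Travel time t = x/v = 39.3 km / (0.772 m/s) = 39300 m / 0.772 m/s = 50910 s = 0.5892 d.
k_d L₀/(k_a−k_d) = 0.430×28.5/(1.75−0.430) = 12.25/1.320 = 9.284 mg/L.
e^(−k_d t) = e^(−0.430×0.5892) = 0.7762; e^(−k_a t) = e^(−1.75×0.5892) = 0.3566.
D = 9.284 × (0.7762 − 0.3566) + 2.29 × 0.3566 = 3.895 + 0.8166 = 4.712 mg/L.
DO = C_s − D = 11.4 − 4.712 = 6.688 mg/L.

DO ≈ 6.69 mg/L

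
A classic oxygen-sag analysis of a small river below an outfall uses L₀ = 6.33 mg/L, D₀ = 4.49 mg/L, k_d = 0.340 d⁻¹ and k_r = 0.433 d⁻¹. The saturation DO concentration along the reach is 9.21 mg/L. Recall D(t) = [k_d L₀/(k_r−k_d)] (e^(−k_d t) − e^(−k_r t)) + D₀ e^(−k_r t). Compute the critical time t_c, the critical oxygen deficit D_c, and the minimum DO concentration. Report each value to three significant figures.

t_c ≈ 0.281 d; D_c ≈ 4.52 mg/L; min DO ≈ 4.69 mg/L

t_c = [1/(k_r−k_d)] ln[(k_r/k_d)(1 − D₀(k_r−k_d)/(k_d L₀))]
= [1/(0.433−0.340)] ln[(0.433/0.340)(1 − 4.49×0.09300/(0.340×6.33))]
= (1/0.09300) ln[1.274 × 0.8060] = 10.75 × ln(1.026) = 10.75 × 0.02610 = 0.2806 d.
D_c = (k_d/k_r) L₀ e^(−k_d t_c) = (0.340/0.433) × 6.33 × e^(−0.340×0.2806) = 0.7852 × 6.33 × 0.9090 = 4.518 mg/L.
Minimum DO = C_s − D_c = 9.21 − 4.518 = 4.692 mg/L.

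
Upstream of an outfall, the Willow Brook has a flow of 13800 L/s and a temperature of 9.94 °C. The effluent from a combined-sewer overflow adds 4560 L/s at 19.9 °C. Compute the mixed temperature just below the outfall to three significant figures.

Flow-weighted mixing: C = (Q_r C_r + Q_w C_w)/(Q_r + Q_w)
= (13800×9.94 + 4560×19.9)/(13800 + 4560) = 227900/18360 = 12.41 °C.

12.4 °C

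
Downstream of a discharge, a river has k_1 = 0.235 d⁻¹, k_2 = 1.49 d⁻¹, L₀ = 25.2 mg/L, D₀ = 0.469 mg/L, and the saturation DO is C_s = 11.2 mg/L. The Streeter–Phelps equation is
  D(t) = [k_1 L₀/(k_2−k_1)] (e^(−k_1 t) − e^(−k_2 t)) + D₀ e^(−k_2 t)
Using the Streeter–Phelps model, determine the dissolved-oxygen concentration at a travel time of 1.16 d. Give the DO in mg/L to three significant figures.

k_1 L₀/(k_2−k_1) = 0.235×25.2/(1.49−0.235) = 5.922/1.255 = 4.719 mg/L.
e^(−k_1 t) = e^(−0.235×1.160) = 0.7614; e^(−k_2 t) = e^(−1.49×1.160) = 0.1776.
D = 4.719 × (0.7614 − 0.1776) + 0.469 × 0.1776 = 2.755 + 0.08328 = 2.838 mg/L.
DO = C_s − D = 11.2 − 2.838 = 8.362 mg/L.

DO ≈ 8.36 mg/L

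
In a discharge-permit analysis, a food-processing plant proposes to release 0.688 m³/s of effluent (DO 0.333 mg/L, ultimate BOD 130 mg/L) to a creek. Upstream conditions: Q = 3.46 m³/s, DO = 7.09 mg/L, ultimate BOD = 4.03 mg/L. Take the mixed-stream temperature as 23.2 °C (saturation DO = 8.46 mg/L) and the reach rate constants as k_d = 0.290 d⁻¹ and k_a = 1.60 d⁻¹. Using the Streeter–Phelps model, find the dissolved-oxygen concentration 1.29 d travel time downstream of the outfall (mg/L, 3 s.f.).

Mixed DO = (3.46×7.09 + 0.688×0.333)/(3.46+0.688) = 24.76/4.148 = 5.969 mg/L.
Mixed L₀ = (3.46×4.03 + 0.688×130)/(4.148) = 103.4/4.148 = 24.92 mg/L.
Initial deficit D₀ = C_s − DO₀ = 8.46 − 5.969 = 2.491 mg/L.
D(1.29) = [0.290×24.92/(1.60−0.290)](e^(−0.290×1.29) − e^(−1.60×1.29)) + 2.491 e^(−1.60×1.29)
= 5.517 × (0.6879 − 0.1269) + 2.491 × 0.1269 = 3.411 mg/L.
DO = 8.46 − 3.411 = 5.049 mg/L.

DO ≈ 5.05 mg/L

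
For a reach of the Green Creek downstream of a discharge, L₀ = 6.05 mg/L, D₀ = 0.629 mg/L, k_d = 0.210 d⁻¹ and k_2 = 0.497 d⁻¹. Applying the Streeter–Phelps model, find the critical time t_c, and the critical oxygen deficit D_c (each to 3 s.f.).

t_c ≈ 2.47 d; D_c ≈ 1.52 mg/L

At the critical point dD/dt = 0, so k_d L₀ e^(−k_d t) = k_2 D. Substituting D(t) from the Streeter–Phelps equation and solving for t gives
t_c = ln[(k_2/k_d)(1 − D₀(k_2−k_d)/(k_d L₀))] / (k_2−k_d).
Here k_2−k_d = 0.2870 d⁻¹ and 1 − D₀(k_2−k_d)/(k_d L₀) = 1 − 0.629×0.2870/(0.210×6.05) = 0.8579, so
t_c = ln(2.367 × 0.8579) / 0.2870 = 0.7082 / 0.2870 = 2.468 d.
L(t_c) = L₀ e^(−k_d t_c) = 6.05 × 0.5956 = 3.603 mg/L, and at the critical point k_2 D_c = k_d L, so D_c = (0.210/0.497) × 3.603 = 1.523 mg/L.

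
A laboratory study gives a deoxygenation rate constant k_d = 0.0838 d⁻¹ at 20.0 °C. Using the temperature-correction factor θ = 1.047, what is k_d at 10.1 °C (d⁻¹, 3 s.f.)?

k_d ≈ 0.0532 d⁻¹

k_d(T₂) = k_d(T₁) · θ^(T₂−T₁) = 0.0838 × 1.047^(10.1−20.0)
= 0.0838 × 1.047^-9.90 = 0.0838 × 0.6346 = 0.05318 d⁻¹.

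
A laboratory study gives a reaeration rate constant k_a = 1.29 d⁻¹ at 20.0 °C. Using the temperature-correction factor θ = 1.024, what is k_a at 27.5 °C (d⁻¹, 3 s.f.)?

k_a(T₂) = k_a(T₁) · θ^(T₂−T₁) = 1.29 × 1.024^(27.5−20.0)
= 1.29 × 1.024^7.50 = 1.29 × 1.195 = 1.541 d⁻¹.

k_a ≈ 1.54 d⁻¹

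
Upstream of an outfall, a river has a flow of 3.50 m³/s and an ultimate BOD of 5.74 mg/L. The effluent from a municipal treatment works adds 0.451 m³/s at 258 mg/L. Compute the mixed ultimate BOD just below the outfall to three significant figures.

Flow-weighted mixing: C = (Q_r C_r + Q_w C_w)/(Q_r + Q_w)
= (3.50×5.74 + 0.451×258)/(3.50 + 0.451) = 136.4/3.951 = 34.54 mg/L.

34.5 mg/L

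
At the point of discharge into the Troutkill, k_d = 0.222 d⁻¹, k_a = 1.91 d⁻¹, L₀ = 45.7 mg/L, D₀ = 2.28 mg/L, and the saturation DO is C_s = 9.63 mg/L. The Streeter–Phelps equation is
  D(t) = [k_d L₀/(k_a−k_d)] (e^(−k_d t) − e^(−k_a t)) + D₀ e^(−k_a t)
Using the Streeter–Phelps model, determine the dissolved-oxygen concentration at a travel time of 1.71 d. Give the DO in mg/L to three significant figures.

k_d L₀/(k_a−k_d) = 0.222×45.7/(1.91−0.222) = 10.15/1.688 = 6.010 mg/L.
e^(−k_d t) = e^(−0.222×1.710) = 0.6841; e^(−k_a t) = e^(−1.91×1.710) = 0.03815.
D = 6.010 × (0.6841 − 0.03815) + 2.28 × 0.03815 = 3.882 + 0.08699 = 3.969 mg/L.
DO = C_s − D = 9.63 − 3.969 = 5.661 mg/L.

DO ≈ 5.66 mg/L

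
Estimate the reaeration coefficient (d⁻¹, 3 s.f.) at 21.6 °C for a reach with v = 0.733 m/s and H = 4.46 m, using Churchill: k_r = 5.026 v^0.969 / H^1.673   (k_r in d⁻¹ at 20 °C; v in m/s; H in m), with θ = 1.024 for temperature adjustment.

k_r(20) = 5.026 × 0.733^0.969 / 4.46^1.673 = 5.026 × 0.7401 / 12.20 = 0.3049 d⁻¹.
k_r(21.6) = 0.3049 × 1.024^(21.6−20) = 0.3049 × 1.039 = 0.3167 d⁻¹.

k_r ≈ 0.317 d⁻¹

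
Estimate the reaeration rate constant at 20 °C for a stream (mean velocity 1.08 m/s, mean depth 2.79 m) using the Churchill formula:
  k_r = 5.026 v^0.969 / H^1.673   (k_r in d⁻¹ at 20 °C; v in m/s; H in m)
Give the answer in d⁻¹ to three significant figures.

k_r = 5.026 × 1.08^0.969 / 2.79^1.673 = 5.026 × 1.077 / 5.565 = 0.9730 d⁻¹.

k_r ≈ 0.973 d⁻¹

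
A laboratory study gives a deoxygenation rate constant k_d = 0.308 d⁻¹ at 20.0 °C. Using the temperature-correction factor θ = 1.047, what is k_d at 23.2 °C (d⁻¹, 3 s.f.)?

k_d ≈ 0.357 d⁻¹

k_d(T₂) = k_d(T₁) · θ^(T₂−T₁) = 0.308 × 1.047^(23.2−20.0)
= 0.308 × 1.047^3.20 = 0.308 × 1.158 = 0.3568 d⁻¹.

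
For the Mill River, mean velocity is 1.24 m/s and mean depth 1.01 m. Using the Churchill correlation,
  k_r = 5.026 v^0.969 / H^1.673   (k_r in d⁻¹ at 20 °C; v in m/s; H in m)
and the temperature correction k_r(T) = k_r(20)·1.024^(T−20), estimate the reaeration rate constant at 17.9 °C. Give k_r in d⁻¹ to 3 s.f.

k_r ≈ 5.79 d⁻¹

k_r(20) = 5.026 × 1.24^0.969 / 1.01^1.673 = 5.026 × 1.232 / 1.017 = 6.089 d⁻¹.
k_r(17.9) = 6.089 × 1.024^(17.9−20) = 6.089 × 0.9514 = 5.793 d⁻¹.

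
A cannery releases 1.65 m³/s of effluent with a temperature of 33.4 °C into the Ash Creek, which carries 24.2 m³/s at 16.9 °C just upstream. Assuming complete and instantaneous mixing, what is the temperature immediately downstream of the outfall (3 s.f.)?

18.0 °C

Flow-weighted mixing: C = (Q_r C_r + Q_w C_w)/(Q_r + Q_w)
= (24.2×16.9 + 1.65×33.4)/(24.2 + 1.65) = 464.1/25.85 = 17.95 °C.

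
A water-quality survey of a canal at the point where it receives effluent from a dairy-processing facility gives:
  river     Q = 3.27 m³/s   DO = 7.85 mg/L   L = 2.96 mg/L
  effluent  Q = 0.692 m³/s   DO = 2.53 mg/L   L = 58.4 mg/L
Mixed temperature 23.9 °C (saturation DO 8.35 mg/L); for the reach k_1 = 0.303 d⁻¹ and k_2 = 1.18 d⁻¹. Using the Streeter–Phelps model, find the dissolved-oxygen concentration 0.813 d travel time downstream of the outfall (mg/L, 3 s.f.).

DO ≈ 6.06 mg/L

Mixed DO = (3.27×7.85 + 0.692×2.53)/(3.27+0.692) = 27.42/3.962 = 6.921 mg/L.
Mixed L₀ = (3.27×2.96 + 0.692×58.4)/(3.962) = 50.09/3.962 = 12.64 mg/L.
Initial deficit D₀ = C_s − DO₀ = 8.35 − 6.921 = 1.429 mg/L.
D(0.813) = [0.303×12.64/(1.18−0.303)](e^(−0.303×0.813) − e^(−1.18×0.813)) + 1.429 e^(−1.18×0.813)
= 4.368 × (0.7817 − 0.3831) + 1.429 × 0.3831 = 2.288 mg/L.
DO = 8.35 − 2.288 = 6.062 mg/L.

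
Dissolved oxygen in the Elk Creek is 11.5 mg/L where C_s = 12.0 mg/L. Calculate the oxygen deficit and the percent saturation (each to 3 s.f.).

D = C_s − C = 12.0 − 11.5 = 0.500 mg/L.
% saturation = 11.5/12.0 × 100 = 95.8 %.

D ≈ 0.500 mg/L; 95.8 % saturation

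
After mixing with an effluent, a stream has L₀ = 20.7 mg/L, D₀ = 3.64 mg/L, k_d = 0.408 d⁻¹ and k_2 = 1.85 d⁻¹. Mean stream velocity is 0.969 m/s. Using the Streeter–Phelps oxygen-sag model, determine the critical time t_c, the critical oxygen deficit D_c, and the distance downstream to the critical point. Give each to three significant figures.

t_c ≈ 0.375 d; D_c ≈ 3.92 mg/L; x_c ≈ 31.4 km

t_c = [1/(k_2−k_d)] ln[(k_2/k_d)(1 − D₀(k_2−k_d)/(k_d L₀))]
= [1/(1.85−0.408)] ln[(1.85/0.408)(1 − 3.64×1.442/(0.408×20.7))]
= (1/1.442) ln[4.534 × 0.3785] = 0.6935 × ln(1.716) = 0.6935 × 0.5402 = 0.3746 d.
L(t_c) = L₀ e^(−k_d t_c) = 20.7 × 0.8583 = 17.77 mg/L, and at the critical point k_2 D_c = k_d L, so D_c = (0.408/1.85) × 17.77 = 3.918 mg/L.
x_c = v t_c = 0.969 m/s × 0.3746 d × 86400 s/d = 31360 m ≈ 31.4 km.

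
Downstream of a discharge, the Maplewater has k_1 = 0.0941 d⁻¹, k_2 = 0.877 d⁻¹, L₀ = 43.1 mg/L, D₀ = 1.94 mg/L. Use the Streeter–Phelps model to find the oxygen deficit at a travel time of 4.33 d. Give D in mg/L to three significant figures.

k_1 L₀/(k_2−k_1) = 0.0941×43.1/(0.877−0.0941) = 4.056/0.7829 = 5.180 mg/L.
e^(−k_1 t) = e^(−0.0941×4.330) = 0.6653; e^(−k_2 t) = e^(−0.877×4.330) = 0.02243.
D = 5.180 × (0.6653 − 0.02243) + 1.94 × 0.02243 = 3.331 + 0.04351 = 3.374 mg/L.

D ≈ 3.37 mg/L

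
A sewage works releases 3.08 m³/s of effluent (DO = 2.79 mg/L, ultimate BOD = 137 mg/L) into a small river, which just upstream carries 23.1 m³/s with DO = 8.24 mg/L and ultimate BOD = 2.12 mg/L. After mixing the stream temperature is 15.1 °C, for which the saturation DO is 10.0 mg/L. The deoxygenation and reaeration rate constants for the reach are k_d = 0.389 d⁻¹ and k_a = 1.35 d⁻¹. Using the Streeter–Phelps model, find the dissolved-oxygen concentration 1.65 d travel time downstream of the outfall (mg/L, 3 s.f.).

Mixed DO = (23.1×8.24 + 3.08×2.79)/(23.1+3.08) = 198.9/26.18 = 7.599 mg/L.
Mixed L₀ = (23.1×2.12 + 3.08×137)/(26.18) = 470.9/26.18 = 17.99 mg/L.
Initial deficit D₀ = C_s − DO₀ = 10.0 − 7.599 = 2.401 mg/L.
D(1.65) = [0.389×17.99/(1.35−0.389)](e^(−0.389×1.65) − e^(−1.35×1.65)) + 2.401 e^(−1.35×1.65)
= 7.281 × (0.5263 − 0.1078) + 2.401 × 0.1078 = 3.306 mg/L.
DO = 10.0 − 3.306 = 6.694 mg/L.

DO ≈ 6.69 mg/L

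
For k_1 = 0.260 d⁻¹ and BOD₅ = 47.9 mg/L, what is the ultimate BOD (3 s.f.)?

L₀ ≈ 65.8 mg/L

BOD₅ = L₀(1 − e^(−5k_1)) ⇒ L₀ = BOD₅ / (1 − e^(−5×0.260))
= 47.9 / (1 − 0.2725) = 47.9 / 0.7275 = 65.84 mg/L.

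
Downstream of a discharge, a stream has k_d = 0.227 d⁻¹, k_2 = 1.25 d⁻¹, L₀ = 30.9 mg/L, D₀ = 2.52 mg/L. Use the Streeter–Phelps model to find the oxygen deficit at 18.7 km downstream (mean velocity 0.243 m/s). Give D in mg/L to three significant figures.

D ≈ 4.18 mg/L

Travel time t = x/v = 18.7 km / (0.243 m/s) = 18700 m / 0.243 m/s = 76950 s = 0.8907 d.
k_d L₀/(k_2−k_d) = 0.227×30.9/(1.25−0.227) = 7.014/1.023 = 6.857 mg/L.
e^(−k_d t) = e^(−0.227×0.8907) = 0.8169; e^(−k_2 t) = e^(−1.25×0.8907) = 0.3285.
D = 6.857 × (0.8169 − 0.3285) + 2.52 × 0.3285 = 3.349 + 0.8277 = 4.177 mg/L.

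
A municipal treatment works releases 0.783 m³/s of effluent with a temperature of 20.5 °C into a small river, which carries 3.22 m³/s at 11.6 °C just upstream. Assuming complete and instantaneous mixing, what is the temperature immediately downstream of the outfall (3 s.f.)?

13.3 °C

Flow-weighted mixing: C = (Q_r C_r + Q_w C_w)/(Q_r + Q_w)
= (3.22×11.6 + 0.783×20.5)/(3.22 + 0.783) = 53.40/4.003 = 13.34 °C.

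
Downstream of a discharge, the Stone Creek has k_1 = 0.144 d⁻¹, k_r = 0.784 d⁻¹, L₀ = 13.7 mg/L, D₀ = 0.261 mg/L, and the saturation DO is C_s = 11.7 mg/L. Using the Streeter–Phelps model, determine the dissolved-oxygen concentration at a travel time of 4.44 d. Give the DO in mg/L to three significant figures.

DO ≈ 10.2 mg/L

k_1 L₀/(k_r−k_1) = 0.144×13.7/(0.784−0.144) = 1.973/0.6400 = 3.082 mg/L.
e^(−k_1 t) = e^(−0.144×4.440) = 0.5276; e^(−k_r t) = e^(−0.784×4.440) = 0.03078.
D = 3.082 × (0.5276 − 0.03078) + 0.261 × 0.03078 = 1.532 + 0.008033 = 1.540 mg/L.
DO = C_s − D = 11.7 − 1.540 = 10.16 mg/L.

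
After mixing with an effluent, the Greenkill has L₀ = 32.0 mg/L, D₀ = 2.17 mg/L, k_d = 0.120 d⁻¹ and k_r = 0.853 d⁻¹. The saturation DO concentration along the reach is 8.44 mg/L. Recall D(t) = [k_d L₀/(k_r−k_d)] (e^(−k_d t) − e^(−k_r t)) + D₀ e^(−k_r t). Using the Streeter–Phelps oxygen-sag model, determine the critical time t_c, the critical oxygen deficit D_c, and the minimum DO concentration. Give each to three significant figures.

With k_r/k_d = 7.108 and 1 − D₀(k_r−k_d)/(k_d L₀) = 0.5858,
t_c = ln(7.108 × 0.5858) / (0.853 − 0.120) = ln(4.164) / 0.7330 = 1.426/0.7330 = 1.946 d.
L(t_c) = L₀ e^(−k_d t_c) = 32.0 × 0.7917 = 25.34 mg/L, and at the critical point k_r D_c = k_d L, so D_c = (0.120/0.853) × 25.34 = 3.564 mg/L.
Minimum DO = C_s − D_c = 8.44 − 3.564 = 4.876 mg/L.

t_c ≈ 1.95 d; D_c ≈ 3.56 mg/L; min DO ≈ 4.88 mg/L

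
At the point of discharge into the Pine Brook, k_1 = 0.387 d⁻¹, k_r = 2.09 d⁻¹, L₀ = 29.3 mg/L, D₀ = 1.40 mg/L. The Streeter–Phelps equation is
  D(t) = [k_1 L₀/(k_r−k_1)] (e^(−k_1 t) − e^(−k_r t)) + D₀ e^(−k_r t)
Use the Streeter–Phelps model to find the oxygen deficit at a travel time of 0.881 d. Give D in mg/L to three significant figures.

D ≈ 3.90 mg/L

k_1 L₀/(k_r−k_1) = 0.387×29.3/(2.09−0.387) = 11.34/1.703 = 6.658 mg/L.
e^(−k_1 t) = e^(−0.387×0.8810) = 0.7111; e^(−k_r t) = e^(−2.09×0.8810) = 0.1586.
D = 6.658 × (0.7111 − 0.1586) + 1.40 × 0.1586 = 3.679 + 0.2221 = 3.901 mg/L.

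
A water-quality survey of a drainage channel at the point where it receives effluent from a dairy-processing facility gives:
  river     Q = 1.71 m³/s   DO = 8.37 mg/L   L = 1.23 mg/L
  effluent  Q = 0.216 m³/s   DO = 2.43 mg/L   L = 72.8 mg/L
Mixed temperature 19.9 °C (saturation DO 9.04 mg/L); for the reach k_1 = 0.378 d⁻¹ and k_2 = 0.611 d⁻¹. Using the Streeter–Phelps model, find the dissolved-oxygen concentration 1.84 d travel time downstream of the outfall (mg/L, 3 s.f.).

DO ≈ 5.99 mg/L

Mixed DO = (1.71×8.37 + 0.216×2.43)/(1.71+0.216) = 14.84/1.926 = 7.704 mg/L.
Mixed L₀ = (1.71×1.23 + 0.216×72.8)/(1.926) = 17.83/1.926 = 9.257 mg/L.
Initial deficit D₀ = C_s − DO₀ = 9.04 − 7.704 = 1.336 mg/L.
D(1.84) = [0.378×9.257/(0.611−0.378)](e^(−0.378×1.84) − e^(−0.611×1.84)) + 1.336 e^(−0.611×1.84)
= 15.02 × (0.4988 − 0.3249) + 1.336 × 0.3249 = 3.046 mg/L.
DO = 9.04 − 3.046 = 5.994 mg/L.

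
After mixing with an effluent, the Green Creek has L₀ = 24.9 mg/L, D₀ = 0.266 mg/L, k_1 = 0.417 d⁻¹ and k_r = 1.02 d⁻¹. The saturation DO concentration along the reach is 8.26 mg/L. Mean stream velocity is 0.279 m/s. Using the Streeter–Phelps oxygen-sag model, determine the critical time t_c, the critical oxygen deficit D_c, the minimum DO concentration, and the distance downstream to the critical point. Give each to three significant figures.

With k_r/k_1 = 2.446 and 1 − D₀(k_r−k_1)/(k_1 L₀) = 0.9846,
t_c = ln(2.446 × 0.9846) / (1.02 − 0.417) = ln(2.408) / 0.6030 = 0.8789/0.6030 = 1.458 d.
L(t_c) = L₀ e^(−k_1 t_c) = 24.9 × 0.5445 = 13.56 mg/L, and at the critical point k_r D_c = k_1 L, so D_c = (0.417/1.02) × 13.56 = 5.543 mg/L.
Minimum DO = C_s − D_c = 8.26 − 5.543 = 2.717 mg/L.
x_c = v t_c = 0.279 m/s × 1.458 d × 86400 s/d = 35140 m ≈ 35.1 km.

t_c ≈ 1.46 d; D_c ≈ 5.54 mg/L; min DO ≈ 2.72 mg/L; x_c ≈ 35.1 km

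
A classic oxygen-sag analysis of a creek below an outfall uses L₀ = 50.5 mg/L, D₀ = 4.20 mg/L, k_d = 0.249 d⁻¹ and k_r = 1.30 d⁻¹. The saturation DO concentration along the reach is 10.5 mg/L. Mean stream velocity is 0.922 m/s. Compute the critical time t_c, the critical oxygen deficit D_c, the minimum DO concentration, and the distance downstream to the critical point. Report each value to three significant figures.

At the critical point dD/dt = 0, so k_d L₀ e^(−k_d t) = k_r D. Substituting D(t) from the Streeter–Phelps equation and solving for t gives
t_c = ln[(k_r/k_d)(1 − D₀(k_r−k_d)/(k_d L₀))] / (k_r−k_d).
Here k_r−k_d = 1.051 d⁻¹ and 1 − D₀(k_r−k_d)/(k_d L₀) = 1 − 4.20×1.051/(0.249×50.5) = 0.6490, so
t_c = ln(5.221 × 0.6490) / 1.051 = 1.220 / 1.051 = 1.161 d.
D_c = (k_d/k_r) L₀ e^(−k_d t_c) = (0.249/1.30) × 50.5 × e^(−0.249×1.161) = 0.1915 × 50.5 × 0.7489 = 7.244 mg/L.
Minimum DO = C_s − D_c = 10.5 − 7.244 = 3.256 mg/L.
x_c = v t_c = 0.922 m/s × 1.161 d × 86400 s/d = 92490 m ≈ 92.5 km.

t_c ≈ 1.16 d; D_c ≈ 7.24 mg/L; min DO ≈ 3.26 mg/L; x_c ≈ 92.5 km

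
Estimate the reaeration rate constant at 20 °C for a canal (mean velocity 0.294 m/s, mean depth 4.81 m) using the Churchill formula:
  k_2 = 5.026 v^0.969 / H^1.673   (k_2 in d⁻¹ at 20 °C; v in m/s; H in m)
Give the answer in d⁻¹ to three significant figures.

k_2 = 5.026 × 0.294^0.969 / 4.81^1.673 = 5.026 × 0.3054 / 13.84 = 0.1109 d⁻¹.

k_2 ≈ 0.111 d⁻¹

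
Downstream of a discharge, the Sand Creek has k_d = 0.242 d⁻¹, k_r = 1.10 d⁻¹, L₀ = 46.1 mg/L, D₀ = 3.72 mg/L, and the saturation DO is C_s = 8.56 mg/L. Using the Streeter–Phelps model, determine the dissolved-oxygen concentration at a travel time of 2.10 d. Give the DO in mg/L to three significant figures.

k_d L₀/(k_r−k_d) = 0.242×46.1/(1.10−0.242) = 11.16/0.8580 = 13.00 mg/L.
e^(−k_d t) = e^(−0.242×2.100) = 0.6016; e^(−k_r t) = e^(−1.10×2.100) = 0.09926.
D = 13.00 × (0.6016 − 0.09926) + 3.72 × 0.09926 = 6.531 + 0.3693 = 6.901 mg/L.
DO = C_s − D = 8.56 − 6.901 = 1.659 mg/L.

DO ≈ 1.66 mg/L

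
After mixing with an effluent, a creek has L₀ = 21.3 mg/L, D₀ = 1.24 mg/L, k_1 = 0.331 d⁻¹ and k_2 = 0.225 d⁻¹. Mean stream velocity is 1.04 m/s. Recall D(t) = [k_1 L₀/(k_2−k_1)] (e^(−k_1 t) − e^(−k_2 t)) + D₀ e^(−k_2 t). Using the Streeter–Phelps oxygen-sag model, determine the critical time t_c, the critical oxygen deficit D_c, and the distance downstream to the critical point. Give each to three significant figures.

t_c = [1/(k_2−k_1)] ln[(k_2/k_1)(1 − D₀(k_2−k_1)/(k_1 L₀))]
= [1/(0.225−0.331)] ln[(0.225/0.331)(1 − 1.24×-0.1060/(0.331×21.3))]
= (1/-0.1060) ln[0.6798 × 1.019] = -9.434 × ln(0.6924) = -9.434 × -0.3675 = 3.467 d.
L(t_c) = L₀ e^(−k_1 t_c) = 21.3 × 0.3174 = 6.760 mg/L, and at the critical point k_2 D_c = k_1 L, so D_c = (0.331/0.225) × 6.760 = 9.944 mg/L.
x_c = v t_c = 1.04 m/s × 3.467 d × 86400 s/d = 311600 m ≈ 312 km.

t_c ≈ 3.47 d; D_c ≈ 9.94 mg/L; x_c ≈ 312 km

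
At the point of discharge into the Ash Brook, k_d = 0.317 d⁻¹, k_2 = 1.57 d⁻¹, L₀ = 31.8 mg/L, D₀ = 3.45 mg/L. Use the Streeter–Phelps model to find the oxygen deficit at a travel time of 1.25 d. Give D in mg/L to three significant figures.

k_d L₀/(k_2−k_d) = 0.317×31.8/(1.57−0.317) = 10.08/1.253 = 8.045 mg/L.
e^(−k_d t) = e^(−0.317×1.250) = 0.6728; e^(−k_2 t) = e^(−1.57×1.250) = 0.1405.
D = 8.045 × (0.6728 − 0.1405) + 3.45 × 0.1405 = 4.283 + 0.4847 = 4.767 mg/L.

D ≈ 4.77 mg/L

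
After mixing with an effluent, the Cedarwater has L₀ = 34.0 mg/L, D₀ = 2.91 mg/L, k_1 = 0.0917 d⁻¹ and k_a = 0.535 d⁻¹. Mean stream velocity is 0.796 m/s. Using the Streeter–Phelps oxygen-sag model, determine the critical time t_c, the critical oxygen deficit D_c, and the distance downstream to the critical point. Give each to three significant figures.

t_c ≈ 2.77 d; D_c ≈ 4.52 mg/L; x_c ≈ 191 km

t_c = [1/(k_a−k_1)] ln[(k_a/k_1)(1 − D₀(k_a−k_1)/(k_1 L₀))]
= [1/(0.535−0.0917)] ln[(0.535/0.0917)(1 − 2.91×0.4433/(0.0917×34.0))]
= (1/0.4433) ln[5.834 × 0.5862] = 2.256 × ln(3.420) = 2.256 × 1.230 = 2.774 d.
L(t_c) = L₀ e^(−k_1 t_c) = 34.0 × 0.7754 = 26.36 mg/L, and at the critical point k_a D_c = k_1 L, so D_c = (0.0917/0.535) × 26.36 = 4.519 mg/L.
x_c = v t_c = 0.796 m/s × 2.774 d × 86400 s/d = 190800 m ≈ 191 km.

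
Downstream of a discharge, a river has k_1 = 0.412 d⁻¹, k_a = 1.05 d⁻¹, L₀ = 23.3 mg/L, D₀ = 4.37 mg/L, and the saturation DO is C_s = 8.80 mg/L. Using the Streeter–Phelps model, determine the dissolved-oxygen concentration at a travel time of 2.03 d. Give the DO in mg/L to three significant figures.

DO ≈ 3.55 mg/L

k_1 L₀/(k_a−k_1) = 0.412×23.3/(1.05−0.412) = 9.600/0.6380 = 15.05 mg/L.
e^(−k_1 t) = e^(−0.412×2.030) = 0.4333; e^(−k_a t) = e^(−1.05×2.030) = 0.1187.
D = 15.05 × (0.4333 − 0.1187) + 4.37 × 0.1187 = 4.734 + 0.5185 = 5.253 mg/L.
DO = C_s − D = 8.80 − 5.253 = 3.547 mg/L.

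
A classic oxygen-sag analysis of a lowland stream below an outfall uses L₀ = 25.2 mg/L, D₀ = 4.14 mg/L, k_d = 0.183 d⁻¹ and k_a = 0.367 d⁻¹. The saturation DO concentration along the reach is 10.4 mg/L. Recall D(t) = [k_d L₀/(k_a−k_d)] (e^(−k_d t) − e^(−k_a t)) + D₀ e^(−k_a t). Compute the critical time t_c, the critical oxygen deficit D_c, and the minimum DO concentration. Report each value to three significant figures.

t_c ≈ 2.80 d; D_c ≈ 7.53 mg/L; min DO ≈ 2.87 mg/L

t_c = [1/(k_a−k_d)] ln[(k_a/k_d)(1 − D₀(k_a−k_d)/(k_d L₀))]
= [1/(0.367−0.183)] ln[(0.367/0.183)(1 − 4.14×0.1840/(0.183×25.2))]
= (1/0.1840) ln[2.005 × 0.8348] = 5.435 × ln(1.674) = 5.435 × 0.5153 = 2.801 d.
D_c = (k_d/k_a) L₀ e^(−k_d t_c) = (0.183/0.367) × 25.2 × e^(−0.183×2.801) = 0.4986 × 25.2 × 0.5990 = 7.527 mg/L.
Minimum DO = C_s − D_c = 10.4 − 7.527 = 2.873 mg/L.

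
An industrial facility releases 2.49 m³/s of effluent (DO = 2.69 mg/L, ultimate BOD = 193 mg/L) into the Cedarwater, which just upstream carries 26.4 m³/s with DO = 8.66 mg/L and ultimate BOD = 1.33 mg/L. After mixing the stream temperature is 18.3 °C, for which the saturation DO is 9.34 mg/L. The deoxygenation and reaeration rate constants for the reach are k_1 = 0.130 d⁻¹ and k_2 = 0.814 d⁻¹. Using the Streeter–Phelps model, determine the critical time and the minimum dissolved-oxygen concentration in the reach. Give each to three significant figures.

Mixed DO = (26.4×8.66 + 2.49×2.69)/(26.4+2.49) = 235.3/28.89 = 8.145 mg/L.
Mixed L₀ = (26.4×1.33 + 2.49×193)/(28.89) = 515.7/28.89 = 17.85 mg/L.
Initial deficit D₀ = C_s − DO₀ = 9.34 − 8.145 = 1.195 mg/L.
t_c = (1/0.6840) ln[(0.814/0.130)(1 − 1.195×0.6840/(0.130×17.85))] = 1.462 × ln(4.057) = 2.047 d.
D_c = (0.130/0.814) × 17.85 × e^(−0.130×2.047) = 0.1597 × 17.85 × 0.7663 = 2.185 mg/L.
Minimum DO = 9.34 − 2.185 = 7.155 mg/L.

t_c ≈ 2.05 d; minimum DO ≈ 7.16 mg/L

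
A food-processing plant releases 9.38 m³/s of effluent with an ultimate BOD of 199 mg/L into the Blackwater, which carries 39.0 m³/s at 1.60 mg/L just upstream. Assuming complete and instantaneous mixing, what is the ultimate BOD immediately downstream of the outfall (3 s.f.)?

39.9 mg/L

Flow-weighted mixing: C = (Q_r C_r + Q_w C_w)/(Q_r + Q_w)
= (39.0×1.60 + 9.38×199)/(39.0 + 9.38) = 1929/48.38 = 39.87 mg/L.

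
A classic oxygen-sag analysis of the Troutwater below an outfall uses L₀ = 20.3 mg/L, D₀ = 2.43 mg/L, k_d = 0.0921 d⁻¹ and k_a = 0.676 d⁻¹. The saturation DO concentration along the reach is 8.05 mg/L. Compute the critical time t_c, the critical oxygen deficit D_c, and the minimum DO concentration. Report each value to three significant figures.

t_c ≈ 0.977 d; D_c ≈ 2.53 mg/L; min DO ≈ 5.52 mg/L

t_c = [1/(k_a−k_d)] ln[(k_a/k_d)(1 − D₀(k_a−k_d)/(k_d L₀))]
= [1/(0.676−0.0921)] ln[(0.676/0.0921)(1 − 2.43×0.5839/(0.0921×20.3))]
= (1/0.5839) ln[7.340 × 0.2411] = 1.713 × ln(1.770) = 1.713 × 0.5707 = 0.9775 d.
D_c = (k_d/k_a) L₀ e^(−k_d t_c) = (0.0921/0.676) × 20.3 × e^(−0.0921×0.9775) = 0.1362 × 20.3 × 0.9139 = 2.528 mg/L.
Minimum DO = C_s − D_c = 8.05 − 2.528 = 5.522 mg/L.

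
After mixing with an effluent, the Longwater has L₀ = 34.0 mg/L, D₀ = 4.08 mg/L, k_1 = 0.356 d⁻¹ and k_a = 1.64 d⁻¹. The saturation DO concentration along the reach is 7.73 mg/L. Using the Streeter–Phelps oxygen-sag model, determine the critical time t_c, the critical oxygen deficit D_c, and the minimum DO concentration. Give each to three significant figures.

t_c ≈ 0.748 d; D_c ≈ 5.66 mg/L; min DO ≈ 2.07 mg/L

t_c = [1/(k_a−k_1)] ln[(k_a/k_1)(1 − D₀(k_a−k_1)/(k_1 L₀))]
= [1/(1.64−0.356)] ln[(1.64/0.356)(1 − 4.08×1.284/(0.356×34.0))]
= (1/1.284) ln[4.607 × 0.5672] = 0.7788 × ln(2.613) = 0.7788 × 0.9605 = 0.7480 d.
L(t_c) = L₀ e^(−k_1 t_c) = 34.0 × 0.7662 = 26.05 mg/L, and at the critical point k_a D_c = k_1 L, so D_c = (0.356/1.64) × 26.05 = 5.655 mg/L.
Minimum DO = C_s − D_c = 7.73 − 5.655 = 2.075 mg/L.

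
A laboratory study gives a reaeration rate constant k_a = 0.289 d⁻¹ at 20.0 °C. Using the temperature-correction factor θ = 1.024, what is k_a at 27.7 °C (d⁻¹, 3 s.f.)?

k_a ≈ 0.347 d⁻¹

k_a(T₂) = k_a(T₁) · θ^(T₂−T₁) = 0.289 × 1.024^(27.7−20.0)
= 0.289 × 1.024^7.70 = 0.289 × 1.200 = 0.3469 d⁻¹.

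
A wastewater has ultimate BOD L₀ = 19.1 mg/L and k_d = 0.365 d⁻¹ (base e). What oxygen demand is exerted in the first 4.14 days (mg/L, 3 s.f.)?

y ≈ 14.9 mg/L

y_t = L₀(1 − e^(−k_d t)) = 19.1 × (1 − e^(−0.365×4.14))
= 19.1 × (1 − 0.2207) = 19.1 × 0.7793 = 14.89 mg/L.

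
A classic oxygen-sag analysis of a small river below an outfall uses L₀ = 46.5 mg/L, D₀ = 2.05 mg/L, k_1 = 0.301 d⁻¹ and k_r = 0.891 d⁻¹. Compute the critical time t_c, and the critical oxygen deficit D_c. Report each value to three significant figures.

t_c ≈ 1.69 d; D_c ≈ 9.46 mg/L

t_c = [1/(k_r−k_1)] ln[(k_r/k_1)(1 − D₀(k_r−k_1)/(k_1 L₀))]
= [1/(0.891−0.301)] ln[(0.891/0.301)(1 − 2.05×0.5900/(0.301×46.5))]
= (1/0.5900) ln[2.960 × 0.9136] = 1.695 × ln(2.704) = 1.695 × 0.9949 = 1.686 d.
D_c = (k_1/k_r) L₀ e^(−k_1 t_c) = (0.301/0.891) × 46.5 × e^(−0.301×1.686) = 0.3378 × 46.5 × 0.6020 = 9.456 mg/L.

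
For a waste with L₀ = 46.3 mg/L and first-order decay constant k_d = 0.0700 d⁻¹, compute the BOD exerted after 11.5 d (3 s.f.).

y_t = L₀(1 − e^(−k_d t)) = 46.3 × (1 − e^(−0.0700×11.5))
= 46.3 × (1 − 0.4471) = 46.3 × 0.5529 = 25.60 mg/L.

y ≈ 25.6 mg/L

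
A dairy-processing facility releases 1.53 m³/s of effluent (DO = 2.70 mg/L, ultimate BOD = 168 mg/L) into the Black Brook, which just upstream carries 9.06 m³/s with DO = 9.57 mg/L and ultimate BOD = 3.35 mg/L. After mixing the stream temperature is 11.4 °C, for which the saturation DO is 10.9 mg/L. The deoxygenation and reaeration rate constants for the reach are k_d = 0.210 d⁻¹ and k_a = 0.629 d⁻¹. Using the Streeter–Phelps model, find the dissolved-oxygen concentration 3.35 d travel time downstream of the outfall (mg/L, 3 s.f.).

DO ≈ 5.54 mg/L

Mixed DO = (9.06×9.57 + 1.53×2.70)/(9.06+1.53) = 90.84/10.59 = 8.577 mg/L.
Mixed L₀ = (9.06×3.35 + 1.53×168)/(10.59) = 287.4/10.59 = 27.14 mg/L.
Initial deficit D₀ = C_s − DO₀ = 10.9 − 8.577 = 2.323 mg/L.
D(3.35) = [0.210×27.14/(0.629−0.210)](e^(−0.210×3.35) − e^(−0.629×3.35)) + 2.323 e^(−0.629×3.35)
= 13.60 × (0.4949 − 0.1216) + 2.323 × 0.1216 = 5.359 mg/L.
DO = 10.9 − 5.359 = 5.541 mg/L.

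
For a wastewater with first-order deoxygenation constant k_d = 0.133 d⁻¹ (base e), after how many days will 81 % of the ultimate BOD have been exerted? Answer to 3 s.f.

y/L₀ = 1 − e^(−k_d t) = 0.81 ⇒ e^(−k_d t) = 0.190
t = −ln(0.190) / 0.133 = 1.661 / 0.133 = 12.49 d.

t ≈ 12.5 d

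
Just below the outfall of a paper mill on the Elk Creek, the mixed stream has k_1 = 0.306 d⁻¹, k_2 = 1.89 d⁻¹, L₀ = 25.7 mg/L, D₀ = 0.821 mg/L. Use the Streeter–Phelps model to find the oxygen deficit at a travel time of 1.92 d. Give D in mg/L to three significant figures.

k_1 L₀/(k_2−k_1) = 0.306×25.7/(1.89−0.306) = 7.864/1.584 = 4.965 mg/L.
e^(−k_1 t) = e^(−0.306×1.920) = 0.5557; e^(−k_2 t) = e^(−1.89×1.920) = 0.02655.
D = 4.965 × (0.5557 − 0.02655) + 0.821 × 0.02655 = 2.627 + 0.02180 = 2.649 mg/L.

D ≈ 2.65 mg/L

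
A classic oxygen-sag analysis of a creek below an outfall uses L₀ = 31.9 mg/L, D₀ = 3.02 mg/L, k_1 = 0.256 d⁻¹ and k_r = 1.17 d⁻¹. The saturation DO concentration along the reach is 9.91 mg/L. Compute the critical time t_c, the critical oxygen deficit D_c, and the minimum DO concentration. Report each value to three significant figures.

t_c = [1/(k_r−k_1)] ln[(k_r/k_1)(1 − D₀(k_r−k_1)/(k_1 L₀))]
= [1/(1.17−0.256)] ln[(1.17/0.256)(1 − 3.02×0.9140/(0.256×31.9))]
= (1/0.9140) ln[4.570 × 0.6620] = 1.094 × ln(3.026) = 1.094 × 1.107 = 1.211 d.
L(t_c) = L₀ e^(−k_1 t_c) = 31.9 × 0.7334 = 23.40 mg/L, and at the critical point k_r D_c = k_1 L, so D_c = (0.256/1.17) × 23.40 = 5.119 mg/L.
Minimum DO = C_s − D_c = 9.91 − 5.119 = 4.791 mg/L.

t_c ≈ 1.21 d; D_c ≈ 5.12 mg/L; min DO ≈ 4.79 mg/L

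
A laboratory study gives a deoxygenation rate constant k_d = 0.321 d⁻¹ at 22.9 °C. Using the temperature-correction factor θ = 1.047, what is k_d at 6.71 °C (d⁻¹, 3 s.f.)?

k_d(T₂) = k_d(T₁) · θ^(T₂−T₁) = 0.321 × 1.047^(6.71−22.9)
= 0.321 × 1.047^-16.2 = 0.321 × 0.4754 = 0.1526 d⁻¹.

k_d ≈ 0.153 d⁻¹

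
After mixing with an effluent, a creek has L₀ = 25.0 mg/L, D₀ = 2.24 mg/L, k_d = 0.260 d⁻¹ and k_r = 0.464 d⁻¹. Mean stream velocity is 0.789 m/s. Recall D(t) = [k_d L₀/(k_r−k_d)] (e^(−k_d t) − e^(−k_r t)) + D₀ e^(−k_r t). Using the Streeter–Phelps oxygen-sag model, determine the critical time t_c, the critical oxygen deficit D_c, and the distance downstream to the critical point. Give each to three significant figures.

t_c ≈ 2.48 d; D_c ≈ 7.35 mg/L; x_c ≈ 169 km

At the critical point dD/dt = 0, so k_d L₀ e^(−k_d t) = k_r D. Substituting D(t) from the Streeter–Phelps equation and solving for t gives
t_c = ln[(k_r/k_d)(1 − D₀(k_r−k_d)/(k_d L₀))] / (k_r−k_d).
Here k_r−k_d = 0.2040 d⁻¹ and 1 − D₀(k_r−k_d)/(k_d L₀) = 1 − 2.24×0.2040/(0.260×25.0) = 0.9297, so
t_c = ln(1.785 × 0.9297) / 0.2040 = 0.5063 / 0.2040 = 2.482 d.
L(t_c) = L₀ e^(−k_d t_c) = 25.0 × 0.5245 = 13.11 mg/L, and at the critical point k_r D_c = k_d L, so D_c = (0.260/0.464) × 13.11 = 7.348 mg/L.
x_c = v t_c = 0.789 m/s × 2.482 d × 86400 s/d = 169200 m ≈ 169 km.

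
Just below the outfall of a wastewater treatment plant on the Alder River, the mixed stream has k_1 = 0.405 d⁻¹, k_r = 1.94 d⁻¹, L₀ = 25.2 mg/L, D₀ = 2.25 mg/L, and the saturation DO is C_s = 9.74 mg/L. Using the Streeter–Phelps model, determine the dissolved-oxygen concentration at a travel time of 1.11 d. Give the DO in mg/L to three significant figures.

DO ≈ 6.01 mg/L

k_1 L₀/(k_r−k_1) = 0.405×25.2/(1.94−0.405) = 10.21/1.535 = 6.649 mg/L.
e^(−k_1 t) = e^(−0.405×1.110) = 0.6379; e^(−k_r t) = e^(−1.94×1.110) = 0.1161.
D = 6.649 × (0.6379 − 0.1161) + 2.25 × 0.1161 = 3.470 + 0.2612 = 3.731 mg/L.
DO = C_s − D = 9.74 − 3.731 = 6.009 mg/L.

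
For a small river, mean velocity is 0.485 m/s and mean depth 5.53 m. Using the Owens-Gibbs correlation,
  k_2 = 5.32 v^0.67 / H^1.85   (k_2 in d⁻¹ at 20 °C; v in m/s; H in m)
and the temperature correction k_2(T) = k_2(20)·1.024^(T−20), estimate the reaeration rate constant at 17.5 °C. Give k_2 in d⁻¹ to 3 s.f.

k_2(20) = 5.32 × 0.485^0.67 / 5.53^1.85 = 5.32 × 0.6158 / 23.66 = 0.1385 d⁻¹.
k_2(17.5) = 0.1385 × 1.024^(17.5−20) = 0.1385 × 0.9424 = 0.1305 d⁻¹.

k_2 ≈ 0.130 d⁻¹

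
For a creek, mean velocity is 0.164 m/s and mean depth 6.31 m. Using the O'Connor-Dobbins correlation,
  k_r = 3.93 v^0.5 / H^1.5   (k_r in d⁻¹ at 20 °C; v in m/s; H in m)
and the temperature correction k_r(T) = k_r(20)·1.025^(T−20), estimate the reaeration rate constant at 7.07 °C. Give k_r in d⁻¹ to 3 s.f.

k_r(20) = 3.93 × 0.164^0.5 / 6.31^1.5 = 3.93 × 0.4050 / 15.85 = 0.1004 d⁻¹.
k_r(7.07) = 0.1004 × 1.025^(7.07−20) = 0.1004 × 0.7267 = 0.07296 d⁻¹.

k_r ≈ 0.0730 d⁻¹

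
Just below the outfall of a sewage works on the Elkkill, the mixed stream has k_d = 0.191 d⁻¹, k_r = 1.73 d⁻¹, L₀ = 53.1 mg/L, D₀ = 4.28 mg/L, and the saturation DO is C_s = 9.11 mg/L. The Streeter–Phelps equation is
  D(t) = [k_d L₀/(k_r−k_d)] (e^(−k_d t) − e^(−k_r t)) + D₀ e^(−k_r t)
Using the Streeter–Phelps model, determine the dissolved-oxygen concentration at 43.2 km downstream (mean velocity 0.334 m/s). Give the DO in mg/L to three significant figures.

DO ≈ 4.33 mg/L

Travel time t = x/v = 43.2 km / (0.334 m/s) = 43200 m / 0.334 m/s = 129300 s = 1.497 d.
k_d L₀/(k_r−k_d) = 0.191×53.1/(1.73−0.191) = 10.14/1.539 = 6.590 mg/L.
e^(−k_d t) = e^(−0.191×1.497) = 0.7513; e^(−k_r t) = e^(−1.73×1.497) = 0.07503.
D = 6.590 × (0.7513 − 0.07503) + 4.28 × 0.07503 = 4.457 + 0.3211 = 4.778 mg/L.
DO = C_s − D = 9.11 − 4.778 = 4.332 mg/L.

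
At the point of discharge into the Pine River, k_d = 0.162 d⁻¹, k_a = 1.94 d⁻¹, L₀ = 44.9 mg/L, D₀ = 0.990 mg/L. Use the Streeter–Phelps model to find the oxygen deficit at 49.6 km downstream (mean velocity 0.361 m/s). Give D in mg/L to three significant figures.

D ≈ 3.02 mg/L

Travel time t = x/v = 49.6 km / (0.361 m/s) = 49600 m / 0.361 m/s = 137400 s = 1.590 d.
k_d L₀/(k_a−k_d) = 0.162×44.9/(1.94−0.162) = 7.274/1.778 = 4.091 mg/L.
e^(−k_d t) = e^(−0.162×1.590) = 0.7729; e^(−k_a t) = e^(−1.94×1.590) = 0.04573.
D = 4.091 × (0.7729 − 0.04573) + 0.990 × 0.04573 = 2.975 + 0.04527 = 3.020 mg/L.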